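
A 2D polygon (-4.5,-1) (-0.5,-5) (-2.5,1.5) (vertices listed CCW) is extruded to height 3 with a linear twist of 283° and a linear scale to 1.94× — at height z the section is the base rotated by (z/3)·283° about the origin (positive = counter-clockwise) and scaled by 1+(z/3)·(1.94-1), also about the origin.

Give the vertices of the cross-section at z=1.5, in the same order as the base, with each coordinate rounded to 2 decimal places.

Cross-section at z=1.5: (6.09,-2.97) (5.15,5.29) (1.50,-4.01)

t = z/height = 1.5/3 = 0.5
s = 1 + (scale-1)·z/height = 1 + (1.94-1)·1.5/3 = 1.470000
θ = twist·z/height = 283°·1.5/3 = 141.5000° = 2.469641 rad
cos θ = -0.782608, sin θ = 0.622515 (intermediates below are computed at full precision and shown rounded to 5 d.p.)
v1: (-4.5,-1) → rotate → (4.14425,-2.01871) → ×s → (6.09205,-2.96750) → (6.09,-2.97)
v2: (-0.5,-5) → rotate → (3.50388,3.60178) → ×s → (5.15070,5.29462) → (5.15,5.29)
v3: (-2.5,1.5) → rotate → (1.02275,-2.73020) → ×s → (1.50344,-4.01339) → (1.50,-4.01)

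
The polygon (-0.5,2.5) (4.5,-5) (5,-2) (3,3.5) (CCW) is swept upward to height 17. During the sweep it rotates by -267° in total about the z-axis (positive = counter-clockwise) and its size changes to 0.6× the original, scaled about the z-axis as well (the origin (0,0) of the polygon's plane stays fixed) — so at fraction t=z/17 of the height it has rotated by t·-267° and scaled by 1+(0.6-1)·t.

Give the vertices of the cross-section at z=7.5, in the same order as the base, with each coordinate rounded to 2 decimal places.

t = z/height = 7.5/17 = 0.441176
s = 1 + (scale-1)·z/height = 1 + (0.6-1)·7.5/17 = 0.823529
θ = twist·z/height = -267°·7.5/17 = -117.7941° = -2.055895 rad
cos θ = -0.466296, sin θ = -0.884629 (intermediates below are computed at full precision and shown rounded to 5 d.p.)
v1: (-0.5,2.5) → rotate → (2.44472,-0.72343) → ×s → (2.01330,-0.59576) → (2.01,-0.60)
v2: (4.5,-5) → rotate → (-6.52148,-1.64935) → ×s → (-5.37063,-1.35829) → (-5.37,-1.36)
v3: (5,-2) → rotate → (-4.10074,-3.49055) → ×s → (-3.37708,-2.87457) → (-3.38,-2.87)
v4: (3,3.5) → rotate → (1.69731,-4.28592) → ×s → (1.39779,-3.52958) → (1.40,-3.53)

Cross-section at z=7.5: (2.01,-0.60) (-5.37,-1.36) (-3.38,-2.87) (1.40,-3.53)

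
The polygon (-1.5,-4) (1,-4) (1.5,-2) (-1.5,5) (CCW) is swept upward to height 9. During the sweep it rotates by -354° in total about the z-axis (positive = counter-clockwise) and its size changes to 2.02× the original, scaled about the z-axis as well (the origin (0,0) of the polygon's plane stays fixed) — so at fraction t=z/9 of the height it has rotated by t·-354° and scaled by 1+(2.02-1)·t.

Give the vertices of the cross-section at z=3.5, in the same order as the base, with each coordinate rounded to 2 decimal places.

Cross-section at z=3.5: (-2.21,5.54) (-4.79,3.19) (-3.43,0.65) (6.25,-3.75)

t = z/height = 3.5/9 = 0.388889
s = 1 + (scale-1)·z/height = 1 + (2.02-1)·3.5/9 = 1.396667
θ = twist·z/height = -354°·3.5/9 = -137.6667° = -2.402737 rad
cos θ = -0.739239, sin θ = -0.673443 (intermediates below are computed at full precision and shown rounded to 5 d.p.)
v1: (-1.5,-4) → rotate → (-1.58491,3.96712) → ×s → (-2.21359,5.54075) → (-2.21,5.54)
v2: (1,-4) → rotate → (-3.43301,2.28352) → ×s → (-4.79477,3.18931) → (-4.79,3.19)
v3: (1.5,-2) → rotate → (-2.45574,0.46831) → ×s → (-3.42986,0.65408) → (-3.43,0.65)
v4: (-1.5,5) → rotate → (4.47607,-2.68603) → ×s → (6.25158,-3.75149) → (6.25,-3.75)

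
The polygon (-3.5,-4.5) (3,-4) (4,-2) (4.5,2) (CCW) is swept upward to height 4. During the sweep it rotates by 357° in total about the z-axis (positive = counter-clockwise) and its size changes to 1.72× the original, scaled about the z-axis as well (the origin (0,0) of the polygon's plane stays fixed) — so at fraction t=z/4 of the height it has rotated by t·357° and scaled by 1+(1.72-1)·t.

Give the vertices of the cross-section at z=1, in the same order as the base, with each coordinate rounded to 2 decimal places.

t = z/height = 1/4 = 0.25
s = 1 + (scale-1)·z/height = 1 + (1.72-1)·1/4 = 1.180000
θ = twist·z/height = 357°·1/4 = 89.2500° = 1.557706 rad
cos θ = 0.013090, sin θ = 0.999914 (intermediates below are computed at full precision and shown rounded to 5 d.p.)
v1: (-3.5,-4.5) → rotate → (4.45380,-3.55860) → ×s → (5.25549,-4.19915) → (5.26,-4.20)
v2: (3,-4) → rotate → (4.03893,2.94738) → ×s → (4.76593,3.47791) → (4.77,3.48)
v3: (4,-2) → rotate → (2.05219,3.97348) → ×s → (2.42158,4.68870) → (2.42,4.69)
v4: (4.5,2) → rotate → (-1.94093,4.52579) → ×s → (-2.29029,5.34044) → (-2.29,5.34)

Cross-section at z=1: (5.26,-4.20) (4.77,3.48) (2.42,4.69) (-2.29,5.34)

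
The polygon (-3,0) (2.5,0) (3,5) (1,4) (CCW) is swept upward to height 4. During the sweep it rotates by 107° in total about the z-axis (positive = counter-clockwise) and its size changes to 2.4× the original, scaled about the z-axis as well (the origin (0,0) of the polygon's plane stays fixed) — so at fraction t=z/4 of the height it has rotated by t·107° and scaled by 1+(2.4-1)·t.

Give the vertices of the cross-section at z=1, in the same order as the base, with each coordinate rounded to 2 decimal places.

Cross-section at z=1: (-3.62,-1.82) (3.01,1.52) (0.58,7.85) (-1.23,5.43)

t = z/height = 1/4 = 0.25
s = 1 + (scale-1)·z/height = 1 + (2.4-1)·1/4 = 1.350000
θ = twist·z/height = 107°·1/4 = 26.7500° = 0.466876 rad
cos θ = 0.892979, sin θ = 0.450098 (intermediates below are computed at full precision and shown rounded to 5 d.p.)
v1: (-3,0) → rotate → (-2.67894,-1.35030) → ×s → (-3.61656,-1.82290) → (-3.62,-1.82)
v2: (2.5,0) → rotate → (2.23245,1.12525) → ×s → (3.01380,1.51908) → (3.01,1.52)
v3: (3,5) → rotate → (0.42844,5.81519) → ×s → (0.57840,7.85051) → (0.58,7.85)
v4: (1,4) → rotate → (-0.90741,4.02201) → ×s → (-1.22501,5.42972) → (-1.23,5.43)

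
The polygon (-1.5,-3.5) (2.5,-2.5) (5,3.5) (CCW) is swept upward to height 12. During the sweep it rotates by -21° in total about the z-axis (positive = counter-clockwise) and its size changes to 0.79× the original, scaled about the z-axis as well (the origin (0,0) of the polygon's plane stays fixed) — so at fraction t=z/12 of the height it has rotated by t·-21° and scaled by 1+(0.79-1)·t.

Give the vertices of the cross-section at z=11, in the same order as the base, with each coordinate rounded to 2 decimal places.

Cross-section at z=11: (-2.08,-2.27) (1.24,-2.57) (4.74,1.34)

t = z/height = 11/12 = 0.916667
s = 1 + (scale-1)·z/height = 1 + (0.79-1)·11/12 = 0.807500
θ = twist·z/height = -21°·11/12 = -19.2500° = -0.335976 rad
cos θ = 0.944089, sin θ = -0.329691 (intermediates below are computed at full precision and shown rounded to 5 d.p.)
v1: (-1.5,-3.5) → rotate → (-2.57005,-2.80978) → ×s → (-2.07532,-2.26889) → (-2.08,-2.27)
v2: (2.5,-2.5) → rotate → (1.53600,-3.18445) → ×s → (1.24032,-2.57144) → (1.24,-2.57)
v3: (5,3.5) → rotate → (5.87436,1.65586) → ×s → (4.74355,1.33711) → (4.74,1.34)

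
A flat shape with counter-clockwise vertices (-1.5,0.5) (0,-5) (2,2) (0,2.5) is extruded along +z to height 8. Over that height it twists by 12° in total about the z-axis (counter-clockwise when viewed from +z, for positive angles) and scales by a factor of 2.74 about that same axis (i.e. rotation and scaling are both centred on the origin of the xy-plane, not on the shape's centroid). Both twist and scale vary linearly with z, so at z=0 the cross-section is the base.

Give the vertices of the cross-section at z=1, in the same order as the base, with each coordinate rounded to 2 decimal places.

t = z/height = 1/8 = 0.125
s = 1 + (scale-1)·z/height = 1 + (2.74-1)·1/8 = 1.217500
θ = twist·z/height = 12°·1/8 = 1.5000° = 0.026180 rad
cos θ = 0.999657, sin θ = 0.026177 (intermediates below are computed at full precision and shown rounded to 5 d.p.)
v1: (-1.5,0.5) → rotate → (-1.51257,0.46056) → ×s → (-1.84156,0.56074) → (-1.84,0.56)
v2: (0,-5) → rotate → (0.13088,-4.99829) → ×s → (0.15935,-6.08541) → (0.16,-6.09)
v3: (2,2) → rotate → (1.94696,2.05167) → ×s → (2.37042,2.49791) → (2.37,2.50)
v4: (0,2.5) → rotate → (-0.06544,2.49914) → ×s → (-0.07968,3.04271) → (-0.08,3.04)

Cross-section at z=1: (-1.84,0.56) (0.16,-6.09) (2.37,2.50) (-0.08,3.04)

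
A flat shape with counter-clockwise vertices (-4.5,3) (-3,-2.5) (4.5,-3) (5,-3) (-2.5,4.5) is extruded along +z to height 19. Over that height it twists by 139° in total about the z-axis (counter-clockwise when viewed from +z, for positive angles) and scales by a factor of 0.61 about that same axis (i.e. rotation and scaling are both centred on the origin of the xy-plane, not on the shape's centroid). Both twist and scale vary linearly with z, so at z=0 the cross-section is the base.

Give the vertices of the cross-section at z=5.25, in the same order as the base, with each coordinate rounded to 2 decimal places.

Cross-section at z=5.25: (-4.81,-0.40) (-0.71,-3.41) (4.81,0.40) (5.16,0.67) (-4.24,1.76)

t = z/height = 5.25/19 = 0.276316
s = 1 + (scale-1)·z/height = 1 + (0.61-1)·5.25/19 = 0.892237
θ = twist·z/height = 139°·5.25/19 = 38.4079° = 0.670344 rad
cos θ = 0.783608, sin θ = 0.621256 (intermediates below are computed at full precision and shown rounded to 5 d.p.)
v1: (-4.5,3) → rotate → (-5.39000,-0.44483) → ×s → (-4.80916,-0.39689) → (-4.81,-0.40)
v2: (-3,-2.5) → rotate → (-0.79768,-3.82279) → ×s → (-0.71172,-3.41083) → (-0.71,-3.41)
v3: (4.5,-3) → rotate → (5.39000,0.44483) → ×s → (4.80916,0.39689) → (4.81,0.40)
v4: (5,-3) → rotate → (5.78181,0.75546) → ×s → (5.15874,0.67404) → (5.16,0.67)
v5: (-2.5,4.5) → rotate → (-4.75467,1.97310) → ×s → (-4.24229,1.76047) → (-4.24,1.76)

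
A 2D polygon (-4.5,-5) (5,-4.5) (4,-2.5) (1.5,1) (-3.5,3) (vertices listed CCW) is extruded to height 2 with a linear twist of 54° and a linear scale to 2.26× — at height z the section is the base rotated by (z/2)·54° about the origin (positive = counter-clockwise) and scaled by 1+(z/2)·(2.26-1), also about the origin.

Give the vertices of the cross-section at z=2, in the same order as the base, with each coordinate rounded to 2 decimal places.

Cross-section at z=2: (3.16,-14.87) (14.87,3.16) (9.88,3.99) (0.16,4.07) (-10.13,-2.41)

t = z/height = 2/2 = 1
s = 1 + (scale-1)·z/height = 1 + (2.26-1)·2/2 = 2.260000
θ = twist·z/height = 54°·2/2 = 54.0000° = 0.942478 rad
cos θ = 0.587785, sin θ = 0.809017 (intermediates below are computed at full precision and shown rounded to 5 d.p.)
v1: (-4.5,-5) → rotate → (1.40005,-6.57950) → ×s → (3.16412,-14.86968) → (3.16,-14.87)
v2: (5,-4.5) → rotate → (6.57950,1.40005) → ×s → (14.86968,3.16412) → (14.87,3.16)
v3: (4,-2.5) → rotate → (4.37368,1.76660) → ×s → (9.88452,3.99253) → (9.88,3.99)
v4: (1.5,1) → rotate → (0.07266,1.80131) → ×s → (0.16421,4.07096) → (0.16,4.07)
v5: (-3.5,3) → rotate → (-4.48430,-1.06820) → ×s → (-10.13452,-2.41414) → (-10.13,-2.41)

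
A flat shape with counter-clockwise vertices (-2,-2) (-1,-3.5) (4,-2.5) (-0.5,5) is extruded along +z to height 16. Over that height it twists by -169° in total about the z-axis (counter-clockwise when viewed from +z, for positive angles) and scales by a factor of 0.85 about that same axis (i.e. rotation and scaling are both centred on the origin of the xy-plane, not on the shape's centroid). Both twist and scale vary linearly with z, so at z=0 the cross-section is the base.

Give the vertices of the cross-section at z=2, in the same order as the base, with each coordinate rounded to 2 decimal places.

t = z/height = 2/16 = 0.125
s = 1 + (scale-1)·z/height = 1 + (0.85-1)·2/16 = 0.981250
θ = twist·z/height = -169°·2/16 = -21.1250° = -0.368701 rad
cos θ = 0.932796, sin θ = -0.360404 (intermediates below are computed at full precision and shown rounded to 5 d.p.)
v1: (-2,-2) → rotate → (-2.58640,-1.14479) → ×s → (-2.53791,-1.12332) → (-2.54,-1.12)
v2: (-1,-3.5) → rotate → (-2.19421,-2.90438) → ×s → (-2.15307,-2.84993) → (-2.15,-2.85)
v3: (4,-2.5) → rotate → (2.83018,-3.77361) → ×s → (2.77711,-3.70285) → (2.78,-3.70)
v4: (-0.5,5) → rotate → (1.33562,4.84418) → ×s → (1.31058,4.75336) → (1.31,4.75)

Cross-section at z=2: (-2.54,-1.12) (-2.15,-2.85) (2.78,-3.70) (1.31,4.75)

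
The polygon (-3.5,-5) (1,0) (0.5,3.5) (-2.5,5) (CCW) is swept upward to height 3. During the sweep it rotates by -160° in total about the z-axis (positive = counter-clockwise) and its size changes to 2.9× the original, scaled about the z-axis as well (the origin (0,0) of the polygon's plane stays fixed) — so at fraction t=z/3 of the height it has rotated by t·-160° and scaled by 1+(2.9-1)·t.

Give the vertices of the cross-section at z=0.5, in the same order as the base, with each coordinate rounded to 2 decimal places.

Cross-section at z=0.5: (-7.07,-3.81) (1.18,-0.59) (2.66,3.82) (0.01,7.36)

t = z/height = 0.5/3 = 0.166667
s = 1 + (scale-1)·z/height = 1 + (2.9-1)·0.5/3 = 1.316667
θ = twist·z/height = -160°·0.5/3 = -26.6667° = -0.465421 rad
cos θ = 0.893633, sin θ = -0.448799 (intermediates below are computed at full precision and shown rounded to 5 d.p.)
v1: (-3.5,-5) → rotate → (-5.37171,-2.89737) → ×s → (-7.07275,-3.81487) → (-7.07,-3.81)
v2: (1,0) → rotate → (0.89363,-0.44880) → ×s → (1.17662,-0.59092) → (1.18,-0.59)
v3: (0.5,3.5) → rotate → (2.01761,2.90331) → ×s → (2.65652,3.82270) → (2.66,3.82)
v4: (-2.5,5) → rotate → (0.00991,5.59016) → ×s → (0.01305,7.36038) → (0.01,7.36)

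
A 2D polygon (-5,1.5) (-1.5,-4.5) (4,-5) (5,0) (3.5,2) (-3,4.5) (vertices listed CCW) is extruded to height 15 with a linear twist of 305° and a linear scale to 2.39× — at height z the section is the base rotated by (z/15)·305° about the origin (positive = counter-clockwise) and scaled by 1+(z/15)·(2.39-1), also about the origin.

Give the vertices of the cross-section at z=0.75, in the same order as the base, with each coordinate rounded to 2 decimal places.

Cross-section at z=0.75: (-5.58,0.14) (-0.28,-5.07) (5.53,-4.03) (5.16,1.41) (3.05,3.05) (-4.36,3.80)

t = z/height = 0.75/15 = 0.05
s = 1 + (scale-1)·z/height = 1 + (2.39-1)·0.75/15 = 1.069500
θ = twist·z/height = 305°·0.75/15 = 15.2500° = 0.266163 rad
cos θ = 0.964787, sin θ = 0.263031 (intermediates below are computed at full precision and shown rounded to 5 d.p.)
v1: (-5,1.5) → rotate → (-5.21848,0.13202) → ×s → (-5.58117,0.14120) → (-5.58,0.14)
v2: (-1.5,-4.5) → rotate → (-0.26354,-4.73609) → ×s → (-0.28186,-5.06525) → (-0.28,-5.07)
v3: (4,-5) → rotate → (5.17431,-3.77181) → ×s → (5.53392,-4.03395) → (5.53,-4.03)
v4: (5,0) → rotate → (4.82394,1.31516) → ×s → (5.15920,1.40656) → (5.16,1.41)
v5: (3.5,2) → rotate → (2.85069,2.85018) → ×s → (3.04882,3.04827) → (3.05,3.05)
v6: (-3,4.5) → rotate → (-4.07800,3.55245) → ×s → (-4.36142,3.79934) → (-4.36,3.80)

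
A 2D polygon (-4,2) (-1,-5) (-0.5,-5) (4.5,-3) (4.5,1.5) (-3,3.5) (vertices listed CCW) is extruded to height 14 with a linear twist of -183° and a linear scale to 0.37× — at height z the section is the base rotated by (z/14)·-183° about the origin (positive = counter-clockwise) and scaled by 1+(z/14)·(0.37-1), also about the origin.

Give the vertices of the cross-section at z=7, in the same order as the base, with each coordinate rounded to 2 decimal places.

t = z/height = 7/14 = 0.5
s = 1 + (scale-1)·z/height = 1 + (0.37-1)·7/14 = 0.685000
θ = twist·z/height = -183°·7/14 = -91.5000° = -1.596976 rad
cos θ = -0.026177, sin θ = -0.999657 (intermediates below are computed at full precision and shown rounded to 5 d.p.)
v1: (-4,2) → rotate → (2.10402,3.94628) → ×s → (1.44126,2.70320) → (1.44,2.70)
v2: (-1,-5) → rotate → (-4.97211,1.13054) → ×s → (-3.40590,0.77442) → (-3.41,0.77)
v3: (-0.5,-5) → rotate → (-4.98520,0.63071) → ×s → (-3.41486,0.43204) → (-3.41,0.43)
v4: (4.5,-3) → rotate → (-3.11677,-4.41993) → ×s → (-2.13499,-3.02765) → (-2.13,-3.03)
v5: (4.5,1.5) → rotate → (1.38169,-4.53772) → ×s → (0.94646,-3.10834) → (0.95,-3.11)
v6: (-3,3.5) → rotate → (3.57733,2.90735) → ×s → (2.45047,1.99154) → (2.45,1.99)

Cross-section at z=7: (1.44,2.70) (-3.41,0.77) (-3.41,0.43) (-2.13,-3.03) (0.95,-3.11) (2.45,1.99)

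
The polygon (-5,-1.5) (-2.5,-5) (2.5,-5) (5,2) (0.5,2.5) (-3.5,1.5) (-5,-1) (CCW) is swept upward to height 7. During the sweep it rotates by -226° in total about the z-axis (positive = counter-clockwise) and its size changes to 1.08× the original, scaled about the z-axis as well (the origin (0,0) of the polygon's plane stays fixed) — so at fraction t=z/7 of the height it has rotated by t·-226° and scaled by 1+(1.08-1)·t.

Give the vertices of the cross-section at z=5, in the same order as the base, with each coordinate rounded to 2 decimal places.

t = z/height = 5/7 = 0.714286
s = 1 + (scale-1)·z/height = 1 + (1.08-1)·5/7 = 1.057143
θ = twist·z/height = -226°·5/7 = -161.4286° = -2.817460 rad
cos θ = -0.947927, sin θ = -0.318487 (intermediates below are computed at full precision and shown rounded to 5 d.p.)
v1: (-5,-1.5) → rotate → (4.26191,3.01432) → ×s → (4.50544,3.18657) → (4.51,3.19)
v2: (-2.5,-5) → rotate → (0.77739,5.53585) → ×s → (0.82181,5.85219) → (0.82,5.85)
v3: (2.5,-5) → rotate → (-3.96225,3.94342) → ×s → (-4.18867,4.16876) → (-4.19,4.17)
v4: (5,2) → rotate → (-4.10266,-3.48829) → ×s → (-4.33710,-3.68762) → (-4.34,-3.69)
v5: (0.5,2.5) → rotate → (0.32225,-2.52906) → ×s → (0.34067,-2.67358) → (0.34,-2.67)
v6: (-3.5,1.5) → rotate → (3.79548,-0.30719) → ×s → (4.01236,-0.32474) → (4.01,-0.32)
v7: (-5,-1) → rotate → (4.42115,2.54036) → ×s → (4.67379,2.68552) → (4.67,2.69)

Cross-section at z=5: (4.51,3.19) (0.82,5.85) (-4.19,4.17) (-4.34,-3.69) (0.34,-2.67) (4.01,-0.32) (4.67,2.69)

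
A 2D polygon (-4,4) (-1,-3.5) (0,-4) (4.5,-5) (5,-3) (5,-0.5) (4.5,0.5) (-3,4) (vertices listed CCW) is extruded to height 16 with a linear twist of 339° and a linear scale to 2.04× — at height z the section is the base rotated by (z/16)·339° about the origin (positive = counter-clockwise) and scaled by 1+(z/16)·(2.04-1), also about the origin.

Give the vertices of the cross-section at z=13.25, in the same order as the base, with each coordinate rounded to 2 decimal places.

t = z/height = 13.25/16 = 0.828125
s = 1 + (scale-1)·z/height = 1 + (2.04-1)·13.25/16 = 1.861250
θ = twist·z/height = 339°·13.25/16 = 280.7344° = 4.899739 rad
cos θ = 0.186256, sin θ = -0.982501 (intermediates below are computed at full precision and shown rounded to 5 d.p.)
v1: (-4,4) → rotate → (3.18498,4.67503) → ×s → (5.92804,8.70140) → (5.93,8.70)
v2: (-1,-3.5) → rotate → (-3.62501,0.33060) → ×s → (-6.74705,0.61534) → (-6.75,0.62)
v3: (0,-4) → rotate → (-3.93000,-0.74502) → ×s → (-7.31472,-1.38668) → (-7.31,-1.39)
v4: (4.5,-5) → rotate → (-4.07435,-5.35254) → ×s → (-7.58339,-9.96241) → (-7.58,-9.96)
v5: (5,-3) → rotate → (-2.01622,-5.47127) → ×s → (-3.75270,-10.18341) → (-3.75,-10.18)
v6: (5,-0.5) → rotate → (0.44003,-5.00563) → ×s → (0.81901,-9.31674) → (0.82,-9.32)
v7: (4.5,0.5) → rotate → (1.32940,-4.32813) → ×s → (2.47435,-8.05573) → (2.47,-8.06)
v8: (-3,4) → rotate → (3.37124,3.69253) → ×s → (6.27471,6.87272) → (6.27,6.87)

Cross-section at z=13.25: (5.93,8.70) (-6.75,0.62) (-7.31,-1.39) (-7.58,-9.96) (-3.75,-10.18) (0.82,-9.32) (2.47,-8.06) (6.27,6.87)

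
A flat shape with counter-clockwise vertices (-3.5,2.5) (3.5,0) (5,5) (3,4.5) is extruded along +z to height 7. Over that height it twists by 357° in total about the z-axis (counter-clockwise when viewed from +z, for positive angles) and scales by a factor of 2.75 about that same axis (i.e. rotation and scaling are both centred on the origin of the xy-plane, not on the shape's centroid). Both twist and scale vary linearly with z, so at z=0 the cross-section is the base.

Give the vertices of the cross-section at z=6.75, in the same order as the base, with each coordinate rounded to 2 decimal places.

Cross-section at z=6.75: (-7.23,9.02) (9.05,-2.55) (16.58,9.29) (11.04,9.45)

t = z/height = 6.75/7 = 0.964286
s = 1 + (scale-1)·z/height = 1 + (2.75-1)·6.75/7 = 2.687500
θ = twist·z/height = 357°·6.75/7 = 344.2500° = 6.008296 rad
cos θ = 0.962455, sin θ = -0.271440 (intermediates below are computed at full precision and shown rounded to 5 d.p.)
v1: (-3.5,2.5) → rotate → (-2.68999,3.35618) → ×s → (-7.22935,9.01973) → (-7.23,9.02)
v2: (3.5,0) → rotate → (3.36859,-0.95004) → ×s → (9.05309,-2.55324) → (9.05,-2.55)
v3: (5,5) → rotate → (6.16948,3.45507) → ×s → (16.58047,9.28551) → (16.58,9.29)
v4: (3,4.5) → rotate → (4.10885,3.51673) → ×s → (11.04253,9.45120) → (11.04,9.45)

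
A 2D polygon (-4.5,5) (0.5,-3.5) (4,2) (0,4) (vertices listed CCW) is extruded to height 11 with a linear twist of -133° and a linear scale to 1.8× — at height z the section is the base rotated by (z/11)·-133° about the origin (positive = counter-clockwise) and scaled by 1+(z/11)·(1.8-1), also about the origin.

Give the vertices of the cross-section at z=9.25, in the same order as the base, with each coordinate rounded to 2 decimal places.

t = z/height = 9.25/11 = 0.840909
s = 1 + (scale-1)·z/height = 1 + (1.8-1)·9.25/11 = 1.672727
θ = twist·z/height = -133°·9.25/11 = -111.8409° = -1.951992 rad
cos θ = -0.372031, sin θ = -0.928220 (intermediates below are computed at full precision and shown rounded to 5 d.p.)
v1: (-4.5,5) → rotate → (6.31524,2.31684) → ×s → (10.56367,3.87544) → (10.56,3.88)
v2: (0.5,-3.5) → rotate → (-3.43479,0.83800) → ×s → (-5.74546,1.40174) → (-5.75,1.40)
v3: (4,2) → rotate → (0.36832,-4.45694) → ×s → (0.61610,-7.45525) → (0.62,-7.46)
v4: (0,4) → rotate → (3.71288,-1.48812) → ×s → (6.21064,-2.48922) → (6.21,-2.49)

Cross-section at z=9.25: (10.56,3.88) (-5.75,1.40) (0.62,-7.46) (6.21,-2.49)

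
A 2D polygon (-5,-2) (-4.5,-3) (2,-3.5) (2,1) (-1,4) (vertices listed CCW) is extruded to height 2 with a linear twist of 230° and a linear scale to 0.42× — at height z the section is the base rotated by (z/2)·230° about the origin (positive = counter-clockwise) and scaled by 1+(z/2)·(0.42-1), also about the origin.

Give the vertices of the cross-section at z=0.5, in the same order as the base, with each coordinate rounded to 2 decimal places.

Cross-section at z=0.5: (-0.85,-4.52) (0.10,-4.62) (3.44,-0.17) (0.20,1.90) (-3.34,1.12)

t = z/height = 0.5/2 = 0.25
s = 1 + (scale-1)·z/height = 1 + (0.42-1)·0.5/2 = 0.855000
θ = twist·z/height = 230°·0.5/2 = 57.5000° = 1.003564 rad
cos θ = 0.537300, sin θ = 0.843391 (intermediates below are computed at full precision and shown rounded to 5 d.p.)
v1: (-5,-2) → rotate → (-0.99972,-5.29156) → ×s → (-0.85476,-4.52428) → (-0.85,-4.52)
v2: (-4.5,-3) → rotate → (0.11233,-5.40716) → ×s → (0.09604,-4.62312) → (0.10,-4.62)
v3: (2,-3.5) → rotate → (4.02647,-0.19377) → ×s → (3.44263,-0.16567) → (3.44,-0.17)
v4: (2,1) → rotate → (0.23121,2.22408) → ×s → (0.19768,1.90159) → (0.20,1.90)
v5: (-1,4) → rotate → (-3.91087,1.30581) → ×s → (-3.34379,1.11646) → (-3.34,1.12)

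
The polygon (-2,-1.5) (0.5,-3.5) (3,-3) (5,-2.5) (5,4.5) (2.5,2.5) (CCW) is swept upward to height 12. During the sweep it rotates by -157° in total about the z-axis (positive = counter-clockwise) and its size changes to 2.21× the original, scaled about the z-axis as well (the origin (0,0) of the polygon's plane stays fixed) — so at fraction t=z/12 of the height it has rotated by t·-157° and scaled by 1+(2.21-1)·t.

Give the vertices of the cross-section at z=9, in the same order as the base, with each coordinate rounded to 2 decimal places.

Cross-section at z=9: (-0.76,4.71) (-6.35,2.26) (-7.73,-2.40) (-8.66,-6.22) (3.16,-12.44) (2.00,-6.44)

t = z/height = 9/12 = 0.75
s = 1 + (scale-1)·z/height = 1 + (2.21-1)·9/12 = 1.907500
θ = twist·z/height = -157°·9/12 = -117.7500° = -2.055125 rad
cos θ = -0.465615, sin θ = -0.884988 (intermediates below are computed at full precision and shown rounded to 5 d.p.)
v1: (-2,-1.5) → rotate → (-0.39625,2.46840) → ×s → (-0.75585,4.70847) → (-0.76,4.71)
v2: (0.5,-3.5) → rotate → (-3.33026,1.18716) → ×s → (-6.35248,2.26450) → (-6.35,2.26)
v3: (3,-3) → rotate → (-4.05181,-1.25812) → ×s → (-7.72882,-2.39986) → (-7.73,-2.40)
v4: (5,-2.5) → rotate → (-4.54054,-3.26090) → ×s → (-8.66108,-6.22017) → (-8.66,-6.22)
v5: (5,4.5) → rotate → (1.65437,-6.52020) → ×s → (3.15571,-12.43729) → (3.16,-12.44)
v6: (2.5,2.5) → rotate → (1.04843,-3.37651) → ×s → (1.99989,-6.44068) → (2.00,-6.44)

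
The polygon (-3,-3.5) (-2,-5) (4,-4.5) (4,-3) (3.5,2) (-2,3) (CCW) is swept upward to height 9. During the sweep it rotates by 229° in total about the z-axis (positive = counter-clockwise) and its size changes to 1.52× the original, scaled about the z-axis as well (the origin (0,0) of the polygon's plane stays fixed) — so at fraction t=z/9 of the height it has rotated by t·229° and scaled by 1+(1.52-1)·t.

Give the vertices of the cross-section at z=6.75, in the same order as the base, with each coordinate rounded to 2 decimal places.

t = z/height = 6.75/9 = 0.75
s = 1 + (scale-1)·z/height = 1 + (1.52-1)·6.75/9 = 1.390000
θ = twist·z/height = 229°·6.75/9 = 171.7500° = 2.997603 rad
cos θ = -0.989651, sin θ = 0.143493 (intermediates below are computed at full precision and shown rounded to 5 d.p.)
v1: (-3,-3.5) → rotate → (3.47118,3.03330) → ×s → (4.82494,4.21629) → (4.82,4.22)
v2: (-2,-5) → rotate → (2.69677,4.66127) → ×s → (3.74850,6.47917) → (3.75,6.48)
v3: (4,-4.5) → rotate → (-3.31289,5.02740) → ×s → (-4.60492,6.98809) → (-4.60,6.99)
v4: (4,-3) → rotate → (-3.52813,3.54292) → ×s → (-4.90410,4.92467) → (-4.90,4.92)
v5: (3.5,2) → rotate → (-3.75077,-1.47708) → ×s → (-5.21356,-2.05314) → (-5.21,-2.05)
v6: (-2,3) → rotate → (1.54882,-3.25594) → ×s → (2.15287,-4.52576) → (2.15,-4.53)

Cross-section at z=6.75: (4.82,4.22) (3.75,6.48) (-4.60,6.99) (-4.90,4.92) (-5.21,-2.05) (2.15,-4.53)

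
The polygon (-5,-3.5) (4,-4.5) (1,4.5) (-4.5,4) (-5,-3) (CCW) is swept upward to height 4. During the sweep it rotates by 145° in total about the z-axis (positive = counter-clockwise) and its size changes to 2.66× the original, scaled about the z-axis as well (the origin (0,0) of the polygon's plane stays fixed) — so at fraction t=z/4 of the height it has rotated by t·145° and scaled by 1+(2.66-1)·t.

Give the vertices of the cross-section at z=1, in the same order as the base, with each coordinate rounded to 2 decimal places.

t = z/height = 1/4 = 0.25
s = 1 + (scale-1)·z/height = 1 + (2.66-1)·1/4 = 1.415000
θ = twist·z/height = 145°·1/4 = 36.2500° = 0.632682 rad
cos θ = 0.806445, sin θ = 0.591310 (intermediates below are computed at full precision and shown rounded to 5 d.p.)
v1: (-5,-3.5) → rotate → (-1.96264,-5.77910) → ×s → (-2.77713,-8.17743) → (-2.78,-8.18)
v2: (4,-4.5) → rotate → (5.88667,-1.26376) → ×s → (8.32964,-1.78822) → (8.33,-1.79)
v3: (1,4.5) → rotate → (-1.85445,4.22031) → ×s → (-2.62405,5.97174) → (-2.62,5.97)
v4: (-4.5,4) → rotate → (-5.99424,0.56488) → ×s → (-8.48185,0.79931) → (-8.48,0.80)
v5: (-5,-3) → rotate → (-2.25829,-5.37588) → ×s → (-3.19549,-7.60687) → (-3.20,-7.61)

Cross-section at z=1: (-2.78,-8.18) (8.33,-1.79) (-2.62,5.97) (-8.48,0.80) (-3.20,-7.61)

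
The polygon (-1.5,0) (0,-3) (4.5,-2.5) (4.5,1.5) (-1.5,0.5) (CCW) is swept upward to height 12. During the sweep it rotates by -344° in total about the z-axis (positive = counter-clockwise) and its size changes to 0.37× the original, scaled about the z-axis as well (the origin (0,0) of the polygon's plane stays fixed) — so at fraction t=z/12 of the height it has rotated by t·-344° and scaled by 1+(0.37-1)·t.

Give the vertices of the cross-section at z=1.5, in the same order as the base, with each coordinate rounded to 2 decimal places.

t = z/height = 1.5/12 = 0.125
s = 1 + (scale-1)·z/height = 1 + (0.37-1)·1.5/12 = 0.921250
θ = twist·z/height = -344°·1.5/12 = -43.0000° = -0.750492 rad
cos θ = 0.731354, sin θ = -0.681998 (intermediates below are computed at full precision and shown rounded to 5 d.p.)
v1: (-1.5,0) → rotate → (-1.09703,1.02300) → ×s → (-1.01064,0.94244) → (-1.01,0.94)
v2: (0,-3) → rotate → (-2.04600,-2.19406) → ×s → (-1.88487,-2.02128) → (-1.88,-2.02)
v3: (4.5,-2.5) → rotate → (1.58610,-4.89738) → ×s → (1.46119,-4.51171) → (1.46,-4.51)
v4: (4.5,1.5) → rotate → (4.31409,-1.97196) → ×s → (3.97435,-1.81667) → (3.97,-1.82)
v5: (-1.5,0.5) → rotate → (-0.75603,1.38867) → ×s → (-0.69649,1.27932) → (-0.70,1.28)

Cross-section at z=1.5: (-1.01,0.94) (-1.88,-2.02) (1.46,-4.51) (3.97,-1.82) (-0.70,1.28)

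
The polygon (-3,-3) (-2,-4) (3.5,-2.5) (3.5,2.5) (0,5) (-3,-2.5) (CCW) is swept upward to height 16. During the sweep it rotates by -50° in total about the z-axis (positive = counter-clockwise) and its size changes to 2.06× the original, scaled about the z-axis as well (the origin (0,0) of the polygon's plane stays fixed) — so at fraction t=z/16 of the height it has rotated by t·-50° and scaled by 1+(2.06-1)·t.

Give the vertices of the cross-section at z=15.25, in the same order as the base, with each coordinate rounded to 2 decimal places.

Cross-section at z=15.25: (-8.52,0.40) (-8.65,-2.44) (1.02,-8.59) (8.45,-1.82) (7.43,6.77) (-7.78,1.07)

t = z/height = 15.25/16 = 0.953125
s = 1 + (scale-1)·z/height = 1 + (2.06-1)·15.25/16 = 2.010313
θ = twist·z/height = -50°·15.25/16 = -47.6563° = -0.831758 rad
cos θ = 0.673577, sin θ = -0.739117 (intermediates below are computed at full precision and shown rounded to 5 d.p.)
v1: (-3,-3) → rotate → (-4.23808,0.19662) → ×s → (-8.51987,0.39527) → (-8.52,0.40)
v2: (-2,-4) → rotate → (-4.30362,-1.21607) → ×s → (-8.65163,-2.44469) → (-8.65,-2.44)
v3: (3.5,-2.5) → rotate → (0.50973,-4.27085) → ×s → (1.02471,-8.58575) → (1.02,-8.59)
v4: (3.5,2.5) → rotate → (4.20531,-0.90297) → ×s → (8.45399,-1.81525) → (8.45,-1.82)
v5: (0,5) → rotate → (3.69558,3.36789) → ×s → (7.42928,6.77050) → (7.43,6.77)
v6: (-3,-2.5) → rotate → (-3.86852,0.53341) → ×s → (-7.77694,1.07232) → (-7.78,1.07)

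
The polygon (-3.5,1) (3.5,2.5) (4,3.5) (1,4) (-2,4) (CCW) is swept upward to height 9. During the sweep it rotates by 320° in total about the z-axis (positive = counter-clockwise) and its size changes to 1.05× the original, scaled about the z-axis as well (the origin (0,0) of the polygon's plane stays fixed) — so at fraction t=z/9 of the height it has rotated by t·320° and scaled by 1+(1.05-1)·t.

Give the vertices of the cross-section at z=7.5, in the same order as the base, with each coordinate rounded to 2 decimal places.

Cross-section at z=7.5: (1.25,3.58) (2.39,-3.79) (3.40,-4.37) (4.10,-1.28) (4.28,1.84)

t = z/height = 7.5/9 = 0.833333
s = 1 + (scale-1)·z/height = 1 + (1.05-1)·7.5/9 = 1.041667
θ = twist·z/height = 320°·7.5/9 = 266.6667° = 4.654211 rad
cos θ = -0.058145, sin θ = -0.998308 (intermediates below are computed at full precision and shown rounded to 5 d.p.)
v1: (-3.5,1) → rotate → (1.20182,3.43593) → ×s → (1.25189,3.57910) → (1.25,3.58)
v2: (3.5,2.5) → rotate → (2.29226,-3.63944) → ×s → (2.38777,-3.79108) → (2.39,-3.79)
v3: (4,3.5) → rotate → (3.26150,-4.19674) → ×s → (3.39740,-4.37160) → (3.40,-4.37)
v4: (1,4) → rotate → (3.93509,-1.23089) → ×s → (4.09905,-1.28217) → (4.10,-1.28)
v5: (-2,4) → rotate → (4.10952,1.76404) → ×s → (4.28075,1.83754) → (4.28,1.84)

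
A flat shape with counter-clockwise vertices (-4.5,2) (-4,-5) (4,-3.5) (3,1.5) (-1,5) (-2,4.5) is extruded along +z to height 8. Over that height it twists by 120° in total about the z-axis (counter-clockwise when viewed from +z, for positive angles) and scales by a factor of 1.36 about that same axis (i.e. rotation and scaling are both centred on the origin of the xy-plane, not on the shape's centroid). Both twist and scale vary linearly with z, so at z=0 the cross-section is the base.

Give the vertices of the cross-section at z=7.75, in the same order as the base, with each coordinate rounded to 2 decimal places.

t = z/height = 7.75/8 = 0.96875
s = 1 + (scale-1)·z/height = 1 + (1.36-1)·7.75/8 = 1.348750
θ = twist·z/height = 120°·7.75/8 = 116.2500° = 2.028945 rad
cos θ = -0.442289, sin θ = 0.896873 (intermediates below are computed at full precision and shown rounded to 5 d.p.)
v1: (-4.5,2) → rotate → (0.19655,-4.92050) → ×s → (0.26510,-6.63653) → (0.27,-6.64)
v2: (-4,-5) → rotate → (6.25352,-1.37605) → ×s → (8.43443,-1.85594) → (8.43,-1.86)
v3: (4,-3.5) → rotate → (1.36990,5.13550) → ×s → (1.84765,6.92651) → (1.85,6.93)
v4: (3,1.5) → rotate → (-2.67218,2.02719) → ×s → (-3.60410,2.73417) → (-3.60,2.73)
v5: (-1,5) → rotate → (-4.04208,-3.10832) → ×s → (-5.45175,-4.19234) → (-5.45,-4.19)
v6: (-2,4.5) → rotate → (-3.15135,-3.78404) → ×s → (-4.25038,-5.10373) → (-4.25,-5.10)

Cross-section at z=7.75: (0.27,-6.64) (8.43,-1.86) (1.85,6.93) (-3.60,2.73) (-5.45,-4.19) (-4.25,-5.10)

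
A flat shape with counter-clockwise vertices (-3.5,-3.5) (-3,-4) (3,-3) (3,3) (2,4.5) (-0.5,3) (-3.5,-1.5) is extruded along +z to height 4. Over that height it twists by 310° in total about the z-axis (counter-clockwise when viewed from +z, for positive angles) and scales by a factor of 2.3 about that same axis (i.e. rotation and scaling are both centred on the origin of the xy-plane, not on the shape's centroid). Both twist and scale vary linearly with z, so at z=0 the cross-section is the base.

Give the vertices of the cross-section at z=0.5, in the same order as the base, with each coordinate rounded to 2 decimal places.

Cross-section at z=0.5: (-0.63,-5.72) (0.19,-5.81) (4.90,-0.54) (0.54,4.90) (-1.46,5.54) (-2.64,2.36) (-2.08,-3.91)

t = z/height = 0.5/4 = 0.125
s = 1 + (scale-1)·z/height = 1 + (2.3-1)·0.5/4 = 1.162500
θ = twist·z/height = 310°·0.5/4 = 38.7500° = 0.676315 rad
cos θ = 0.779884, sin θ = 0.625923 (intermediates below are computed at full precision and shown rounded to 5 d.p.)
v1: (-3.5,-3.5) → rotate → (-0.53886,-4.92033) → ×s → (-0.62643,-5.71988) → (-0.63,-5.72)
v2: (-3,-4) → rotate → (0.16404,-4.99731) → ×s → (0.19070,-5.80937) → (0.19,-5.81)
v3: (3,-3) → rotate → (4.21742,-0.46188) → ×s → (4.90276,-0.53694) → (4.90,-0.54)
v4: (3,3) → rotate → (0.46188,4.21742) → ×s → (0.53694,4.90276) → (0.54,4.90)
v5: (2,4.5) → rotate → (-1.25689,4.76133) → ×s → (-1.46113,5.53504) → (-1.46,5.54)
v6: (-0.5,3) → rotate → (-2.26771,2.02669) → ×s → (-2.63622,2.35603) → (-2.64,2.36)
v7: (-3.5,-1.5) → rotate → (-1.79071,-3.36056) → ×s → (-2.08170,-3.90665) → (-2.08,-3.91)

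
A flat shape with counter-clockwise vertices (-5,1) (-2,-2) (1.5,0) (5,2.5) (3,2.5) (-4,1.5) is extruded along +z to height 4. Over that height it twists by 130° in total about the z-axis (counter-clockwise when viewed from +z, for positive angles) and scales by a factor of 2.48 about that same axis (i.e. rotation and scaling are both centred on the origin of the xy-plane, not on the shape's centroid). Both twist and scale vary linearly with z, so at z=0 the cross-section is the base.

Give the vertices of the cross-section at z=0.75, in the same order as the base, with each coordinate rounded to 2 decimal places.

t = z/height = 0.75/4 = 0.1875
s = 1 + (scale-1)·z/height = 1 + (2.48-1)·0.75/4 = 1.277500
θ = twist·z/height = 130°·0.75/4 = 24.3750° = 0.425424 rad
cos θ = 0.910864, sin θ = 0.412707 (intermediates below are computed at full precision and shown rounded to 5 d.p.)
v1: (-5,1) → rotate → (-4.96703,-1.15267) → ×s → (-6.34538,-1.47254) → (-6.35,-1.47)
v2: (-2,-2) → rotate → (-0.99631,-2.64714) → ×s → (-1.27279,-3.38172) → (-1.27,-3.38)
v3: (1.5,0) → rotate → (1.36630,0.61906) → ×s → (1.74544,0.79085) → (1.75,0.79)
v4: (5,2.5) → rotate → (3.52255,4.34069) → ×s → (4.50006,5.54524) → (4.50,5.55)
v5: (3,2.5) → rotate → (1.70082,3.51528) → ×s → (2.17280,4.49077) → (2.17,4.49)
v6: (-4,1.5) → rotate → (-4.26252,-0.28453) → ×s → (-5.44536,-0.36349) → (-5.45,-0.36)

Cross-section at z=0.75: (-6.35,-1.47) (-1.27,-3.38) (1.75,0.79) (4.50,5.55) (2.17,4.49) (-5.45,-0.36)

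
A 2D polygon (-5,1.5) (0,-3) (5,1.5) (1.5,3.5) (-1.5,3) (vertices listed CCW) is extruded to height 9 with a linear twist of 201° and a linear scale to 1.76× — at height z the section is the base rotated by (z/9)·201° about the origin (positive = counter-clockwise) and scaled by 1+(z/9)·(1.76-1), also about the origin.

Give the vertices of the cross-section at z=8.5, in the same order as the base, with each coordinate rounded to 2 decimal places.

t = z/height = 8.5/9 = 0.944444
s = 1 + (scale-1)·z/height = 1 + (1.76-1)·8.5/9 = 1.717778
θ = twist·z/height = 201°·8.5/9 = 189.8333° = 3.313217 rad
cos θ = -0.985309, sin θ = -0.170783 (intermediates below are computed at full precision and shown rounded to 5 d.p.)
v1: (-5,1.5) → rotate → (5.18272,-0.62405) → ×s → (8.90276,-1.07198) → (8.90,-1.07)
v2: (0,-3) → rotate → (-0.51235,2.95593) → ×s → (-0.88010,5.07762) → (-0.88,5.08)
v3: (5,1.5) → rotate → (-4.67037,-2.33188) → ×s → (-8.02266,-4.00565) → (-8.02,-4.01)
v4: (1.5,3.5) → rotate → (-0.88022,-3.70475) → ×s → (-1.51203,-6.36395) → (-1.51,-6.36)
v5: (-1.5,3) → rotate → (1.99031,-2.69975) → ×s → (3.41891,-4.63757) → (3.42,-4.64)

Cross-section at z=8.5: (8.90,-1.07) (-0.88,5.08) (-8.02,-4.01) (-1.51,-6.36) (3.42,-4.64)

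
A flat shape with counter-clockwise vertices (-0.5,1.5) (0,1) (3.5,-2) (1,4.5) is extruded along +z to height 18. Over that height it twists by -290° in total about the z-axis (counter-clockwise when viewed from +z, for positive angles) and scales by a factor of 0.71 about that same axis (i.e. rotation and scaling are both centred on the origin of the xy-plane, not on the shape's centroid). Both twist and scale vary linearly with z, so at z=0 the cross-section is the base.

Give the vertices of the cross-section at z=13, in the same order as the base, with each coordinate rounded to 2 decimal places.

t = z/height = 13/18 = 0.722222
s = 1 + (scale-1)·z/height = 1 + (0.71-1)·13/18 = 0.790556
θ = twist·z/height = -290°·13/18 = -209.4444° = -3.655495 rad
cos θ = -0.870833, sin θ = 0.491579 (intermediates below are computed at full precision and shown rounded to 5 d.p.)
v1: (-0.5,1.5) → rotate → (-0.30195,-1.55204) → ×s → (-0.23871,-1.22697) → (-0.24,-1.23)
v2: (0,1) → rotate → (-0.49158,-0.87083) → ×s → (-0.38862,-0.68844) → (-0.39,-0.69)
v3: (3.5,-2) → rotate → (-2.06476,3.46219) → ×s → (-1.63230,2.73706) → (-1.63,2.74)
v4: (1,4.5) → rotate → (-3.08294,-3.42717) → ×s → (-2.43724,-2.70937) → (-2.44,-2.71)

Cross-section at z=13: (-0.24,-1.23) (-0.39,-0.69) (-1.63,2.74) (-2.44,-2.71)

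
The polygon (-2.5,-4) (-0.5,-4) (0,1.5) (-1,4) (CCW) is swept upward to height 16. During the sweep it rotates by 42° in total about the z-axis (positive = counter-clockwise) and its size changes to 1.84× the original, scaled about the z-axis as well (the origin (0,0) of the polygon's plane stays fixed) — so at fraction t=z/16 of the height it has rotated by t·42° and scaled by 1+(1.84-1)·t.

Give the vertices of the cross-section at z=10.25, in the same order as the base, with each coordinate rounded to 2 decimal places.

Cross-section at z=10.25: (-0.64,-7.23) (2.10,-5.83) (-1.04,2.06) (-4.16,4.79)

t = z/height = 10.25/16 = 0.640625
s = 1 + (scale-1)·z/height = 1 + (1.84-1)·10.25/16 = 1.538125
θ = twist·z/height = 42°·10.25/16 = 26.9063° = 0.469603 rad
cos θ = 0.891748, sin θ = 0.452532 (intermediates below are computed at full precision and shown rounded to 5 d.p.)
v1: (-2.5,-4) → rotate → (-0.41924,-4.69832) → ×s → (-0.64485,-7.22661) → (-0.64,-7.23)
v2: (-0.5,-4) → rotate → (1.36425,-3.79326) → ×s → (2.09839,-5.83451) → (2.10,-5.83)
v3: (0,1.5) → rotate → (-0.67880,1.33762) → ×s → (-1.04408,2.05743) → (-1.04,2.06)
v4: (-1,4) → rotate → (-2.70188,3.11446) → ×s → (-4.15582,4.79043) → (-4.16,4.79)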